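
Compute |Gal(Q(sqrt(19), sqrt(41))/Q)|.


The 2 square roots of distinct primes are multiplicatively independent over Q,
so [K:Q] = 2^2 and Gal(K/Q) is isomorphic to (Z/2Z)^2.
|Gal| = 2^2 = 4

4


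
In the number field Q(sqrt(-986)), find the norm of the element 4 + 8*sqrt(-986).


N(a + b*sqrt(d)) = a^2 - d*b^2
= (4)^2 - (-986)*(8)^2
= 16 + 63104
= 63120

63120


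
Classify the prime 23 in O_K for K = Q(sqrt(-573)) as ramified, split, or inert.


K = Q(sqrt(-573)). Since d mod 4 = 3, disc(K) = -2292.
Check p | disc: -2292 mod 23 = 8.
p does not divide disc. Compute Legendre symbol (d/p):
2^((23-1)/2) mod 23 = 1
(d/p) = 1, so p splits: (p) = P*P' with e=1, f=1, g=2.
Therefore p is split.

split


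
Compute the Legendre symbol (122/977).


p = 977 is prime, so compute (122/977) with the reciprocity algorithm (Jacobi-symbol steps: pull out 2s via (2/n), flip via reciprocity, reduce):
  pull out 2: (2/977) = +1  (since 977 mod 8 = 1)
  reciprocity: (61/977) -> +(977/61)
  reduce: (1/61)
  (1/61) = 1
Product of signs = 1
(122/977) = 1

1


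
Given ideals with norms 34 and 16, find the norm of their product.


N(IJ) = N(I) * N(J)
= 34 * 16
= 544

544


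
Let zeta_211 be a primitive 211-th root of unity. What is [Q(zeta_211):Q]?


The degree equals Euler's totient phi(211).
211 = 211
phi(211) = 210

210


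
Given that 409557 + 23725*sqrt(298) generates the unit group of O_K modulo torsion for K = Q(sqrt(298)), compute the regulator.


epsilon = 409557 + 23725*sqrt(298)
= 819114.0000
R = ln(819114.0000)
= 13.6160

13.6160


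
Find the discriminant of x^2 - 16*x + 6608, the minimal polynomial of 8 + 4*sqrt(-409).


The element 8 + 4*sqrt(-409) has minimal polynomial:
x^2 - 16*x + 6608
Discriminant = (-16)^2 - 4*(6608)
= 256 - 26432
= -26176

-26176


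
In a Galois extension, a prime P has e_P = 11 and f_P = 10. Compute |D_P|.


|D_P| = e * f
= 11 * 10
= 110

110


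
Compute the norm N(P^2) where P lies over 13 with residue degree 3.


N(P^a) = p^(a*f)
= 13^(2*3)
= 13^6
= 4826809

4826809


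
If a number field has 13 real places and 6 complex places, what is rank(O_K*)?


By Dirichlet's unit theorem:
rank = r1 + r2 - 1
= 13 + 6 - 1
= 18

18


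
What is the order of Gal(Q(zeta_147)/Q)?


|Gal(Q(zeta_147)/Q)| = phi(147)
= 84

84


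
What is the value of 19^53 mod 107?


p = 107 is prime and the exponent is (p-1)/2 = 53, so by Euler's criterion 19^53 = (19/107) = +1 or -1 mod 107.
Compute by square-and-multiply:
  53 = 32 + 16 + 4 + 1 (binary 110101)
  Repeated squaring mod 107: 19^1 = 19, 19^2 = 40, 19^4 = 102, 19^8 = 25, 19^16 = 90, 19^32 = 75
  19^53 = 19^32 * 19^16 * 19^4 * 19^1 = 75 * 90 * 102 * 19 mod 107
    75 * 90 = 6750 = 9 mod 107
    9 * 102 = 918 = 62 mod 107
    62 * 19 = 1178 = 1 mod 107
  19^53 = 1 mod 107
Result 1: 19 is a quadratic residue mod 107.
19^53 mod 107 = 1

1


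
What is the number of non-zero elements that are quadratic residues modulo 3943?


For prime p, the number of non-zero quadratic residues is (p-1)/2.
= (3943-1)/2
= 1971

1971


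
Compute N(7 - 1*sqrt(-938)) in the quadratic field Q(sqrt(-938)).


N(a + b*sqrt(d)) = a^2 - d*b^2
= (7)^2 - (-938)*(-1)^2
= 49 + 938
= 987

987


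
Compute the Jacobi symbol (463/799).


Compute (463/799) via quadratic reciprocity:
  reciprocity: (463/799) -> -(799/463)
  reduce: (336/463)
  pull out 2: (2/463) = +1  (since 463 mod 8 = 7)
  pull out 2: (2/463) = +1  (since 463 mod 8 = 7)
  pull out 2: (2/463) = +1  (since 463 mod 8 = 7)
  pull out 2: (2/463) = +1  (since 463 mod 8 = 7)
  reciprocity: (21/463) -> +(463/21)
  reduce: (1/21)
  (1/21) = 1
Product of signs = -1

-1


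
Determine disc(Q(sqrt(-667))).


For K = Q(sqrt(d)) with d squarefree: disc(K) = d if d = 1 mod 4, and disc(K) = 4d if d = 2 or 3 mod 4.
Here d = -667, and d mod 4 = 1.
d = 1 mod 4 (O_K = Z[(1+sqrt(d))/2]), so disc(K) = d = -667

-667


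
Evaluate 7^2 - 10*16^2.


x^2 - d*y^2
= 7^2 - 10*16^2
= 49 - 2560
= -2511

-2511


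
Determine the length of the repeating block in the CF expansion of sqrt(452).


Run the CF algorithm for sqrt(452).
a_0 = floor(sqrt(452)) = 21; set m_0=0, q_0=1.
Recurrence: m' = q*a - m,  q' = (d - m'^2)/q,  a' = floor((a_0 + m')/q').
  step 1: m=21, q=11, a=3
  step 2: m=12, q=28, a=1
  step 3: m=16, q=7, a=5
  step 4: m=19, q=13, a=3
  step 5: m=20, q=4, a=10
  step 6: m=20, q=13, a=3
  step 7: m=19, q=7, a=5
  step 8: m=16, q=28, a=1
  step 9: m=12, q=11, a=3
  step 10: m=21, q=1, a=42
a_10 = 2*a_0 = 42, so the period closes here.
sqrt(452) = [21; 3, 1, 5, 3, 10, 3, 5, 1, 3, 42]
Period length = 10

10


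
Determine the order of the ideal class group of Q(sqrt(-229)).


K = Q(sqrt(-229)). d mod 4 = 3, so D = disc(K) = 4d = -916
h(K) equals the number of primitive reduced positive-definite forms (a, b, c) = a*x^2 + b*x*y + c*y^2 with b^2 - 4ac = D,
where reduced means |b| <= a <= c, with b >= 0 whenever |b| = a or a = c, and primitive means gcd(a, b, c) = 1.
Reduced forces 3a^2 <= |D| = 916, so 1 <= a <= 17; b must have the parity of D, and c = (b^2 - D)/(4a) must be an integer >= a.
Enumerate a = 1..17, b in [-a, a]:
  a=1: (1, 0, 229)  [1]
  a=2: (2, 2, 115)  [1]
  a=3..4: none
  a=5: (5, -2, 46), (5, 2, 46)  [2]
  a=6: none
  a=7: (7, -6, 34), (7, 6, 34)  [2]
  a=8..9: none
  a=10: (10, -2, 23), (10, 2, 23)  [2]
  a=11..13: none
  a=14: (14, -6, 17), (14, 6, 17)  [2]
  a=15..17: none
Total reduced forms: 1 + 1 + 2 + 2 + 2 + 2 = 10
h = 10

10


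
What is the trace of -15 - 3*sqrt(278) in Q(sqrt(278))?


Tr(a + b*sqrt(d)) = (a + b*sqrt(d)) + (a - b*sqrt(d)) = 2a
= 2 * (-15)
= -30

-30


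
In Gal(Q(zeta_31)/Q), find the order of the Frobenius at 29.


The Frobenius at p in Gal(Q(zeta_n)/Q) = (Z/nZ)* is the class of p, so its order is ord_31(29), the smallest k >= 1 with 29^k = 1 mod 31.
n = 31 = 31, phi(31) = 30; the order divides phi(n).
Divisors of 30: 1, 2, 3, 5, 6, 10, 15, 30
Repeated squaring mod 31: 29^1 = 29, 29^2 = 4, 29^4 = 16, 29^8 = 8, 29^16 = 2
Test divisors in increasing order:
  k=1: 29^1 = 29 mod 31
  k=2: 29^2 = 4 mod 31
  k=3: 29^3 = 4 * 29 = 23 mod 31
  k=5: 29^5 = 16 * 29 = 30 mod 31
  k=6: 29^6 = 16 * 4 = 2 mod 31
  k=10: 29^10 = 8 * 4 = 1 mod 31  <- first divisor giving 1
Order = 10

10


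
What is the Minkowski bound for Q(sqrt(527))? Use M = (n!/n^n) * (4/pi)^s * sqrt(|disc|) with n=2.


d = 527, d mod 4 = 3, so disc(K) = 4d = 2108; |disc(K)| = 2108
Real quadratic field, so n = 2, s = r2 = 0, r1 = 2
M = (n!/n^n) * (4/pi)^s * sqrt(|disc(K)|) = (2!/2^2) * (4/pi)^0 * sqrt(2108)
= 0.5 * 1.000000 * 45.912961
= 22.9565

22.9565


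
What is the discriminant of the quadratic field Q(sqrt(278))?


For K = Q(sqrt(d)) with d squarefree: disc(K) = d if d = 1 mod 4, and disc(K) = 4d if d = 2 or 3 mod 4.
Here d = 278, and d mod 4 = 2.
d = 2 mod 4, not 1 (O_K = Z[sqrt(d)]), so disc(K) = 4d = 4 * (278) = 1112

1112


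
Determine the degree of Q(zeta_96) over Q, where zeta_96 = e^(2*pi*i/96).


The degree equals Euler's totient phi(96).
96 = 2^5 * 3
phi(96) = 32

32


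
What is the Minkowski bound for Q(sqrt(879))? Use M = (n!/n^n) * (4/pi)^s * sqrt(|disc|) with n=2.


d = 879, d mod 4 = 3, so disc(K) = 4d = 3516; |disc(K)| = 3516
Real quadratic field, so n = 2, s = r2 = 0, r1 = 2
M = (n!/n^n) * (4/pi)^s * sqrt(|disc(K)|) = (2!/2^2) * (4/pi)^0 * sqrt(3516)
= 0.5 * 1.000000 * 59.295868
= 29.6479

29.6479


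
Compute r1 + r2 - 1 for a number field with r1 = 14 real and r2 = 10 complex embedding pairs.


By Dirichlet's unit theorem:
rank = r1 + r2 - 1
= 14 + 10 - 1
= 23

23


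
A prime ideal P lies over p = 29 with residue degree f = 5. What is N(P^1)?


N(P^a) = p^(a*f)
= 29^(1*5)
= 29^5
= 20511149

20511149


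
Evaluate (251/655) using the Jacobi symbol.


Compute (251/655) via quadratic reciprocity:
  reciprocity: (251/655) -> -(655/251)
  reduce: (153/251)
  reciprocity: (153/251) -> +(251/153)
  reduce: (98/153)
  pull out 2: (2/153) = +1  (since 153 mod 8 = 1)
  reciprocity: (49/153) -> +(153/49)
  reduce: (6/49)
  pull out 2: (2/49) = +1  (since 49 mod 8 = 1)
  reciprocity: (3/49) -> +(49/3)
  reduce: (1/3)
  (1/3) = 1
Product of signs = -1

-1


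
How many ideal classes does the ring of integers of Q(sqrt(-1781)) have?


K = Q(sqrt(-1781)). d mod 4 = 3, so D = disc(K) = 4d = -7124
h(K) equals the number of primitive reduced positive-definite forms (a, b, c) = a*x^2 + b*x*y + c*y^2 with b^2 - 4ac = D,
where reduced means |b| <= a <= c, with b >= 0 whenever |b| = a or a = c, and primitive means gcd(a, b, c) = 1.
Reduced forces 3a^2 <= |D| = 7124, so 1 <= a <= 48; b must have the parity of D, and c = (b^2 - D)/(4a) must be an integer >= a.
Enumerate a = 1..48, b in [-a, a]:
  a=1: (1, 0, 1781)  [1]
  a=2: (2, 2, 891)  [1]
  a=3: (3, -2, 594), (3, 2, 594)  [2]
  a=4: none
  a=5: (5, -4, 357), (5, 4, 357)  [2]
  a=6: (6, -2, 297), (6, 2, 297)  [2]
  a=7: (7, -4, 255), (7, 4, 255)  [2]
  a=8: none
  a=9: (9, -2, 198), (9, 2, 198)  [2]
  a=10: (10, -6, 179), (10, 6, 179)  [2]
  a=11: (11, -2, 162), (11, 2, 162)  [2]
  a=12: none
  a=13: (13, 0, 137)  [1]
  a=14: (14, -10, 129), (14, 10, 129)  [2]
  a=15: (15, -14, 122), (15, -4, 119), (15, 4, 119), (15, 14, 122)  [4]
  a=16: none
  a=17: (17, -4, 105), (17, 4, 105)  [2]
  a=18: (18, -2, 99), (18, 2, 99)  [2]
  a=19: (19, -18, 98), (19, 18, 98)  [2]
  a=20: none
  a=21: (21, -10, 86), (21, -4, 85), (21, 4, 85), (21, 10, 86)  [4]
  a=22: (22, -2, 81), (22, 2, 81)  [2]
  a=23: (23, -12, 79), (23, 12, 79)  [2]
  a=24: none
  a=25: (25, -24, 77), (25, 24, 77)  [2]
  a=26: (26, 26, 75)  [1]
  a=27: (27, -2, 66), (27, 2, 66)  [2]
  a=28..29: none
  a=30: (30, -26, 65), (30, -14, 61), (30, 14, 61), (30, 26, 65)  [4]
  a=31..32: none
  a=33: (33, -20, 57), (33, -2, 54), (33, 2, 54), (33, 20, 57)  [4]
  a=34: (34, -30, 59), (34, 30, 59)  [2]
  a=35: (35, -24, 55), (35, -4, 51), (35, 4, 51), (35, 24, 55)  [4]
  a=36..37: none
  a=38: (38, -18, 49), (38, 18, 49)  [2]
  a=39: (39, -26, 50), (39, 26, 50)  [2]
  a=40: none
  a=41: (41, -16, 45), (41, 16, 45)  [2]
  a=42: (42, -38, 51), (42, -10, 43), (42, 10, 43), (42, 38, 51)  [4]
  a=43..44: none
  a=45: (45, -34, 46), (45, 34, 46)  [2]
  a=46..48: none
Total reduced forms: 1 + 1 + 2 + 2 + 2 + 2 + 2 + 2 + 2 + 1 + 2 + 4 + 2 + 2 + 2 + 4 + 2 + 2 + 2 + 1 + 2 + 4 + 4 + 2 + 4 + 2 + 2 + 2 + 4 + 2 = 68
h = 68

68


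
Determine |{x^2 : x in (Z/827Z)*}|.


For prime p, the number of non-zero quadratic residues is (p-1)/2.
= (827-1)/2
= 413

413


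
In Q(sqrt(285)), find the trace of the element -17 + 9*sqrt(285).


Tr(a + b*sqrt(d)) = (a + b*sqrt(d)) + (a - b*sqrt(d)) = 2a
= 2 * (-17)
= -34

-34


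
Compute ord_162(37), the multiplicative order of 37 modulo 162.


We want ord_162(37), the smallest k >= 1 with 37^k = 1 mod 162.
n = 162 = 2 * 3^4, phi(162) = 54; the order divides phi(n).
Divisors of 54: 1, 2, 3, 6, 9, 18, 27, 54
Repeated squaring mod 162: 37^1 = 37, 37^2 = 73, 37^4 = 145, 37^8 = 127, 37^16 = 91, 37^32 = 19
Test divisors in increasing order:
  k=1: 37^1 = 37 mod 162
  k=2: 37^2 = 73 mod 162
  k=3: 37^3 = 73 * 37 = 109 mod 162
  k=6: 37^6 = 145 * 73 = 55 mod 162
  k=9: 37^9 = 127 * 37 = 1 mod 162  <- first divisor giving 1
Order = 9

9


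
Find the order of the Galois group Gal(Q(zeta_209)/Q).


|Gal(Q(zeta_209)/Q)| = phi(209)
= 180

180


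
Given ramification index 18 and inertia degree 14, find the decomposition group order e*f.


|D_P| = e * f
= 18 * 14
= 252

252


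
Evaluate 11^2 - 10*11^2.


x^2 - d*y^2
= 11^2 - 10*11^2
= 121 - 1210
= -1089

-1089


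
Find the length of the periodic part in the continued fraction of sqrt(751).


Run the CF algorithm for sqrt(751).
a_0 = floor(sqrt(751)) = 27; set m_0=0, q_0=1.
Recurrence: m' = q*a - m,  q' = (d - m'^2)/q,  a' = floor((a_0 + m')/q').
  step 1: m=27, q=22, a=2
  step 2: m=17, q=21, a=2
  step 3: m=25, q=6, a=8
  step 4: m=23, q=37, a=1
  step 5: m=14, q=15, a=2
  step 6: m=16, q=33, a=1
  step 7: m=17, q=14, a=3
  step 8: m=25, q=9, a=5
  step 9: m=20, q=39, a=1
  step 10: m=19, q=10, a=4
  step 11: m=21, q=31, a=1
  step 12: m=10, q=21, a=1
  step 13: m=11, q=30, a=1
  step 14: m=19, q=13, a=3
  step 15: m=20, q=27, a=1
  step 16: m=7, q=26, a=1
  step 17: m=19, q=15, a=3
  step 18: m=26, q=5, a=10
  step 19: m=24, q=35, a=1
  step 20: m=11, q=18, a=2
  step 21: m=25, q=7, a=7
  step 22: m=24, q=25, a=2
  step 23: m=26, q=3, a=17
  step 24: m=25, q=42, a=1
  step 25: m=17, q=11, a=4
  step 26: m=27, q=2, a=27
  step 27: m=27, q=11, a=4
  step 28: m=17, q=42, a=1
  step 29: m=25, q=3, a=17
  step 30: m=26, q=25, a=2
  step 31: m=24, q=7, a=7
  step 32: m=25, q=18, a=2
  step 33: m=11, q=35, a=1
  step 34: m=24, q=5, a=10
  step 35: m=26, q=15, a=3
  step 36: m=19, q=26, a=1
  step 37: m=7, q=27, a=1
  step 38: m=20, q=13, a=3
  step 39: m=19, q=30, a=1
  step 40: m=11, q=21, a=1
  step 41: m=10, q=31, a=1
  step 42: m=21, q=10, a=4
  step 43: m=19, q=39, a=1
  step 44: m=20, q=9, a=5
  step 45: m=25, q=14, a=3
  step 46: m=17, q=33, a=1
  step 47: m=16, q=15, a=2
  step 48: m=14, q=37, a=1
  step 49: m=23, q=6, a=8
  step 50: m=25, q=21, a=2
  step 51: m=17, q=22, a=2
  step 52: m=27, q=1, a=54
a_52 = 2*a_0 = 54, so the period closes here.
sqrt(751) = [27; 2, 2, 8, 1, 2, 1, 3, 5, 1, 4, 1, 1, 1, 3, 1, 1, 3, 10, 1, 2, 7, 2, 17, 1, 4, 27, 4, 1, 17, 2, 7, 2, 1, 10, 3, 1, 1, 3, 1, 1, 1, 4, 1, 5, 3, 1, 2, 1, 8, 2, 2, 54]
Period length = 52

52


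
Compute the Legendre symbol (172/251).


p = 251 is prime, so compute (172/251) with the reciprocity algorithm (Jacobi-symbol steps: pull out 2s via (2/n), flip via reciprocity, reduce):
  pull out 2: (2/251) = -1  (since 251 mod 8 = 3)
  pull out 2: (2/251) = -1  (since 251 mod 8 = 3)
  reciprocity: (43/251) -> -(251/43)
  reduce: (36/43)
  pull out 2: (2/43) = -1  (since 43 mod 8 = 3)
  pull out 2: (2/43) = -1  (since 43 mod 8 = 3)
  reciprocity: (9/43) -> +(43/9)
  reduce: (7/9)
  reciprocity: (7/9) -> +(9/7)
  reduce: (2/7)
  pull out 2: (2/7) = +1  (since 7 mod 8 = 7)
  (1/7) = 1
Product of signs = -1
(172/251) = -1

-1


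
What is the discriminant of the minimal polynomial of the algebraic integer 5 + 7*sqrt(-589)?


The element 5 + 7*sqrt(-589) has minimal polynomial:
x^2 - 10*x + 28886
Discriminant = (-10)^2 - 4*(28886)
= 100 - 115544
= -115444

-115444


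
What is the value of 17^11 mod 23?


p = 23 is prime and the exponent is (p-1)/2 = 11, so by Euler's criterion 17^11 = (17/23) = +1 or -1 mod 23.
Compute by square-and-multiply:
  11 = 8 + 2 + 1 (binary 1011)
  Repeated squaring mod 23: 17^1 = 17, 17^2 = 13, 17^4 = 8, 17^8 = 18
  17^11 = 17^8 * 17^2 * 17^1 = 18 * 13 * 17 mod 23
    18 * 13 = 234 = 4 mod 23
    4 * 17 = 68 = 22 mod 23
  17^11 = 22 mod 23
Result 22 = p - 1 = -1 mod 23: 17 is a quadratic non-residue mod 23. As a residue in [0, p-1] the value is 22.
17^11 mod 23 = 22

22


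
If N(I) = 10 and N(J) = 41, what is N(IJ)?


N(IJ) = N(I) * N(J)
= 10 * 41
= 410

410


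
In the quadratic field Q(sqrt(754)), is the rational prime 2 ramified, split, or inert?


K = Q(sqrt(754)). Since d mod 4 = 2, disc(K) = 3016.
Check p | disc: 3016 mod 2 = 0.
p divides disc, so p ramifies: (p) = P^2 with e=2, f=1, g=1.
Therefore p is ramified.

ramified


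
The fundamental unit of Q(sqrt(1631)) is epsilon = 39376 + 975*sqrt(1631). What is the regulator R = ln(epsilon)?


epsilon = 39376 + 975*sqrt(1631)
= 78752.0000
R = ln(78752.0000)
= 11.2741

11.2741


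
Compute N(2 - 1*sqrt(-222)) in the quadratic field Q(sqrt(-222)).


N(a + b*sqrt(d)) = a^2 - d*b^2
= (2)^2 - (-222)*(-1)^2
= 4 + 222
= 226

226


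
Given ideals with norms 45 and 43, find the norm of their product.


N(IJ) = N(I) * N(J)
= 45 * 43
= 1935

1935


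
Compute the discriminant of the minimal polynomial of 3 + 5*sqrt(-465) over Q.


The element 3 + 5*sqrt(-465) has minimal polynomial:
x^2 - 6*x + 11634
Discriminant = (-6)^2 - 4*(11634)
= 36 - 46536
= -46500

-46500


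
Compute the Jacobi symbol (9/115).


Compute (9/115) via quadratic reciprocity:
  reciprocity: (9/115) -> +(115/9)
  reduce: (7/9)
  reciprocity: (7/9) -> +(9/7)
  reduce: (2/7)
  pull out 2: (2/7) = +1  (since 7 mod 8 = 7)
  (1/7) = 1
Product of signs = 1

1


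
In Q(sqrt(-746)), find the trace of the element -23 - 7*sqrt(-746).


Tr(a + b*sqrt(d)) = (a + b*sqrt(d)) + (a - b*sqrt(d)) = 2a
= 2 * (-23)
= -46

-46


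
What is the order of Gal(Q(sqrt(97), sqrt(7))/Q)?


The 2 square roots of distinct primes are multiplicatively independent over Q,
so [K:Q] = 2^2 and Gal(K/Q) is isomorphic to (Z/2Z)^2.
|Gal| = 2^2 = 4

4


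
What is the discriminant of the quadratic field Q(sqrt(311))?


For K = Q(sqrt(d)) with d squarefree: disc(K) = d if d = 1 mod 4, and disc(K) = 4d if d = 2 or 3 mod 4.
Here d = 311, and d mod 4 = 3.
d = 3 mod 4, not 1 (O_K = Z[sqrt(d)]), so disc(K) = 4d = 4 * (311) = 1244

1244


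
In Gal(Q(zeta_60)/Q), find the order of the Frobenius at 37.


The Frobenius at p in Gal(Q(zeta_n)/Q) = (Z/nZ)* is the class of p, so its order is ord_60(37), the smallest k >= 1 with 37^k = 1 mod 60.
n = 60 = 2^2 * 3 * 5, phi(60) = 16; the order divides phi(n).
Divisors of 16: 1, 2, 4, 8, 16
Repeated squaring mod 60: 37^1 = 37, 37^2 = 49, 37^4 = 1, 37^8 = 1, 37^16 = 1
Test divisors in increasing order:
  k=1: 37^1 = 37 mod 60
  k=2: 37^2 = 49 mod 60
  k=4: 37^4 = 1 mod 60  <- first divisor giving 1
Order = 4

4


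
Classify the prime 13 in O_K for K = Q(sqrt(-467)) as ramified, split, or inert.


K = Q(sqrt(-467)). Since d mod 4 = 1, disc(K) = -467.
Check p | disc: -467 mod 13 = 1.
p does not divide disc. Compute Legendre symbol (d/p):
1^((13-1)/2) mod 13 = 1
(d/p) = 1, so p splits: (p) = P*P' with e=1, f=1, g=2.
Therefore p is split.

split


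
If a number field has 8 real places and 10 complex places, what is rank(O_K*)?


By Dirichlet's unit theorem:
rank = r1 + r2 - 1
= 8 + 10 - 1
= 17

17


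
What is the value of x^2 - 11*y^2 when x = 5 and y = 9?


x^2 - d*y^2
= 5^2 - 11*9^2
= 25 - 891
= -866

-866


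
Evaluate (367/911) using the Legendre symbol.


p = 911 is prime, so compute (367/911) with the reciprocity algorithm (Jacobi-symbol steps: pull out 2s via (2/n), flip via reciprocity, reduce):
  reciprocity: (367/911) -> -(911/367)
  reduce: (177/367)
  reciprocity: (177/367) -> +(367/177)
  reduce: (13/177)
  reciprocity: (13/177) -> +(177/13)
  reduce: (8/13)
  pull out 2: (2/13) = -1  (since 13 mod 8 = 5)
  pull out 2: (2/13) = -1  (since 13 mod 8 = 5)
  pull out 2: (2/13) = -1  (since 13 mod 8 = 5)
  (1/13) = 1
Product of signs = 1
(367/911) = 1

1


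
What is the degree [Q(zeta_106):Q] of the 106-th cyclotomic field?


The degree equals Euler's totient phi(106).
106 = 2 * 53
phi(106) = 52

52


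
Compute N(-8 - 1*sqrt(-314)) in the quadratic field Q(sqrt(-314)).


N(a + b*sqrt(d)) = a^2 - d*b^2
= (-8)^2 - (-314)*(-1)^2
= 64 + 314
= 378

378


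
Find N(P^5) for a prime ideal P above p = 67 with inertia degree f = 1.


N(P^a) = p^(a*f)
= 67^(5*1)
= 67^5
= 1350125107

1350125107


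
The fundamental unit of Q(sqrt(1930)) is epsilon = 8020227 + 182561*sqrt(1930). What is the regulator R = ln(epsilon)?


epsilon = 8020227 + 182561*sqrt(1930)
= 1.6040e+07
R = ln(1.6040e+07)
= 16.5906

16.5906


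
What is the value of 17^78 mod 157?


p = 157 is prime and the exponent is (p-1)/2 = 78, so by Euler's criterion 17^78 = (17/157) = +1 or -1 mod 157.
Compute by square-and-multiply:
  78 = 64 + 8 + 4 + 2 (binary 1001110)
  Repeated squaring mod 157: 17^1 = 17, 17^2 = 132, 17^4 = 154, 17^8 = 9, 17^16 = 81, 17^32 = 124, 17^64 = 147
  17^78 = 17^64 * 17^8 * 17^4 * 17^2 = 147 * 9 * 154 * 132 mod 157
    147 * 9 = 1323 = 67 mod 157
    67 * 154 = 10318 = 113 mod 157
    113 * 132 = 14916 = 1 mod 157
  17^78 = 1 mod 157
Result 1: 17 is a quadratic residue mod 157.
17^78 mod 157 = 1

1


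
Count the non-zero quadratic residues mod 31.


For prime p, the number of non-zero quadratic residues is (p-1)/2.
= (31-1)/2
= 15

15


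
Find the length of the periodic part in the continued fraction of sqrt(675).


Run the CF algorithm for sqrt(675).
a_0 = floor(sqrt(675)) = 25; set m_0=0, q_0=1.
Recurrence: m' = q*a - m,  q' = (d - m'^2)/q,  a' = floor((a_0 + m')/q').
  step 1: m=25, q=50, a=1
  step 2: m=25, q=1, a=50
a_2 = 2*a_0 = 50, so the period closes here.
sqrt(675) = [25; 1, 50]
Period length = 2

2


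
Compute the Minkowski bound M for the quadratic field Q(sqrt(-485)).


d = -485, d mod 4 = 3, so disc(K) = 4d = -1940; |disc(K)| = 1940
Imaginary quadratic field, so n = 2, s = r2 = 1, r1 = 0
M = (n!/n^n) * (4/pi)^s * sqrt(|disc(K)|) = (2!/2^2) * (4/pi)^1 * sqrt(1940)
= 0.5 * 1.273240 * 44.045431
= 28.0402

28.0402


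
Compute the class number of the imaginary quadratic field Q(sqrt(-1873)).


K = Q(sqrt(-1873)). d mod 4 = 3, so D = disc(K) = 4d = -7492
h(K) equals the number of primitive reduced positive-definite forms (a, b, c) = a*x^2 + b*x*y + c*y^2 with b^2 - 4ac = D,
where reduced means |b| <= a <= c, with b >= 0 whenever |b| = a or a = c, and primitive means gcd(a, b, c) = 1.
Reduced forces 3a^2 <= |D| = 7492, so 1 <= a <= 49; b must have the parity of D, and c = (b^2 - D)/(4a) must be an integer >= a.
Enumerate a = 1..49, b in [-a, a]:
  a=1: (1, 0, 1873)  [1]
  a=2: (2, 2, 937)  [1]
  a=3..12: none
  a=13: (13, -10, 146), (13, 10, 146)  [2]
  a=14..22: none
  a=23: (23, -12, 83), (23, 12, 83)  [2]
  a=24..25: none
  a=26: (26, -10, 73), (26, 10, 73)  [2]
  a=27..30: none
  a=31: (31, -14, 62), (31, 14, 62)  [2]
  a=32..45: none
  a=46: (46, -34, 47), (46, 34, 47)  [2]
  a=47..49: none
Total reduced forms: 1 + 1 + 2 + 2 + 2 + 2 + 2 = 12
h = 12

12


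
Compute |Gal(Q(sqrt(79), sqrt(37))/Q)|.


The 2 square roots of distinct primes are multiplicatively independent over Q,
so [K:Q] = 2^2 and Gal(K/Q) is isomorphic to (Z/2Z)^2.
|Gal| = 2^2 = 4

4


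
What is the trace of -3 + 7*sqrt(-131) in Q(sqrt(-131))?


Tr(a + b*sqrt(d)) = (a + b*sqrt(d)) + (a - b*sqrt(d)) = 2a
= 2 * (-3)
= -6

-6


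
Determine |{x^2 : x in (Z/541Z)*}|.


For prime p, the number of non-zero quadratic residues is (p-1)/2.
= (541-1)/2
= 270

270


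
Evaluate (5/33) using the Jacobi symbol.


Compute (5/33) via quadratic reciprocity:
  reciprocity: (5/33) -> +(33/5)
  reduce: (3/5)
  reciprocity: (3/5) -> +(5/3)
  reduce: (2/3)
  pull out 2: (2/3) = -1  (since 3 mod 8 = 3)
  (1/3) = 1
Product of signs = -1

-1


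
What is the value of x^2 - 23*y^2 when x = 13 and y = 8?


x^2 - d*y^2
= 13^2 - 23*8^2
= 169 - 1472
= -1303

-1303


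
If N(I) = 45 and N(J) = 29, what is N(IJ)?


N(IJ) = N(I) * N(J)
= 45 * 29
= 1305

1305


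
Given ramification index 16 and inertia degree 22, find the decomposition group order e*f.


|D_P| = e * f
= 16 * 22
= 352

352


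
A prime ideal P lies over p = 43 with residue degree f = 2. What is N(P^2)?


N(P^a) = p^(a*f)
= 43^(2*2)
= 43^4
= 3418801

3418801


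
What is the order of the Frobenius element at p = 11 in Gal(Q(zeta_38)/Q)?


The Frobenius at p in Gal(Q(zeta_n)/Q) = (Z/nZ)* is the class of p, so its order is ord_38(11), the smallest k >= 1 with 11^k = 1 mod 38.
n = 38 = 2 * 19, phi(38) = 18; the order divides phi(n).
Divisors of 18: 1, 2, 3, 6, 9, 18
Repeated squaring mod 38: 11^1 = 11, 11^2 = 7, 11^4 = 11, 11^8 = 7, 11^16 = 11
Test divisors in increasing order:
  k=1: 11^1 = 11 mod 38
  k=2: 11^2 = 7 mod 38
  k=3: 11^3 = 7 * 11 = 1 mod 38  <- first divisor giving 1
Order = 3

3


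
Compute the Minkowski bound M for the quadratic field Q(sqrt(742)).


d = 742, d mod 4 = 2, so disc(K) = 4d = 2968; |disc(K)| = 2968
Real quadratic field, so n = 2, s = r2 = 0, r1 = 2
M = (n!/n^n) * (4/pi)^s * sqrt(|disc(K)|) = (2!/2^2) * (4/pi)^0 * sqrt(2968)
= 0.5 * 1.000000 * 54.479354
= 27.2397

27.2397


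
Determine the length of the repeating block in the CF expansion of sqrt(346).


Run the CF algorithm for sqrt(346).
a_0 = floor(sqrt(346)) = 18; set m_0=0, q_0=1.
Recurrence: m' = q*a - m,  q' = (d - m'^2)/q,  a' = floor((a_0 + m')/q').
  step 1: m=18, q=22, a=1
  step 2: m=4, q=15, a=1
  step 3: m=11, q=15, a=1
  step 4: m=4, q=22, a=1
  step 5: m=18, q=1, a=36
a_5 = 2*a_0 = 36, so the period closes here.
sqrt(346) = [18; 1, 1, 1, 1, 36]
Period length = 5

5


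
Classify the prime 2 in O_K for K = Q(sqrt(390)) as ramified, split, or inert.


K = Q(sqrt(390)). Since d mod 4 = 2, disc(K) = 1560.
Check p | disc: 1560 mod 2 = 0.
p divides disc, so p ramifies: (p) = P^2 with e=2, f=1, g=1.
Therefore p is ramified.

ramified


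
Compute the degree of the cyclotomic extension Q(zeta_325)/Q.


The degree equals Euler's totient phi(325).
325 = 5^2 * 13
phi(325) = 240

240


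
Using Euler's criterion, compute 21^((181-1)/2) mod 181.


p = 181 is prime and the exponent is (p-1)/2 = 90, so by Euler's criterion 21^90 = (21/181) = +1 or -1 mod 181.
Compute by square-and-multiply:
  90 = 64 + 16 + 8 + 2 (binary 1011010)
  Repeated squaring mod 181: 21^1 = 21, 21^2 = 79, 21^4 = 87, 21^8 = 148, 21^16 = 3, 21^32 = 9, 21^64 = 81
  21^90 = 21^64 * 21^16 * 21^8 * 21^2 = 81 * 3 * 148 * 79 mod 181
    81 * 3 = 243 = 62 mod 181
    62 * 148 = 9176 = 126 mod 181
    126 * 79 = 9954 = 180 mod 181
  21^90 = 180 mod 181
Result 180 = p - 1 = -1 mod 181: 21 is a quadratic non-residue mod 181. As a residue in [0, p-1] the value is 180.
21^90 mod 181 = 180

180


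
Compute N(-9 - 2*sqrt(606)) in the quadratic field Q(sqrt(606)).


N(a + b*sqrt(d)) = a^2 - d*b^2
= (-9)^2 - (606)*(-2)^2
= 81 - 2424
= -2343

-2343


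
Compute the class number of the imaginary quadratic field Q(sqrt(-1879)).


K = Q(sqrt(-1879)). d mod 4 = 1, so D = disc(K) = d = -1879
h(K) equals the number of primitive reduced positive-definite forms (a, b, c) = a*x^2 + b*x*y + c*y^2 with b^2 - 4ac = D,
where reduced means |b| <= a <= c, with b >= 0 whenever |b| = a or a = c, and primitive means gcd(a, b, c) = 1.
Reduced forces 3a^2 <= |D| = 1879, so 1 <= a <= 25; b must have the parity of D, and c = (b^2 - D)/(4a) must be an integer >= a.
Enumerate a = 1..25, b in [-a, a]:
  a=1: (1, 1, 470)  [1]
  a=2: (2, -1, 235), (2, 1, 235)  [2]
  a=3: none
  a=4: (4, -3, 118), (4, 3, 118)  [2]
  a=5: (5, -1, 94), (5, 1, 94)  [2]
  a=6: none
  a=7: (7, -5, 68), (7, 5, 68)  [2]
  a=8: (8, -3, 59), (8, 3, 59)  [2]
  a=9: none
  a=10: (10, -9, 49), (10, -1, 47), (10, 1, 47), (10, 9, 49)  [4]
  a=11..13: none
  a=14: (14, -9, 35), (14, -5, 34), (14, 5, 34), (14, 9, 35)  [4]
  a=15: none
  a=16: (16, -13, 32), (16, 13, 32)  [2]
  a=17: (17, -5, 28), (17, 5, 28)  [2]
  a=18..19: none
  a=20: (20, -19, 28), (20, -11, 25), (20, 11, 25), (20, 19, 28)  [4]
  a=21..25: none
Total reduced forms: 1 + 2 + 2 + 2 + 2 + 2 + 4 + 4 + 2 + 2 + 4 = 27
h = 27

27


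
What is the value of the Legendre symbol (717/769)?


p = 769 is prime, so compute (717/769) with the reciprocity algorithm (Jacobi-symbol steps: pull out 2s via (2/n), flip via reciprocity, reduce):
  reciprocity: (717/769) -> +(769/717)
  reduce: (52/717)
  pull out 2: (2/717) = -1  (since 717 mod 8 = 5)
  pull out 2: (2/717) = -1  (since 717 mod 8 = 5)
  reciprocity: (13/717) -> +(717/13)
  reduce: (2/13)
  pull out 2: (2/13) = -1  (since 13 mod 8 = 5)
  (1/13) = 1
Product of signs = -1
(717/769) = -1

-1


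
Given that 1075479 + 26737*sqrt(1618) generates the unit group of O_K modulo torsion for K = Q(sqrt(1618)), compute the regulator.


epsilon = 1075479 + 26737*sqrt(1618)
= 2.1510e+06
R = ln(2.1510e+06)
= 14.5814

14.5814


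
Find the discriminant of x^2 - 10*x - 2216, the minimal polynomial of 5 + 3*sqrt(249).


The element 5 + 3*sqrt(249) has minimal polynomial:
x^2 - 10*x - 2216
Discriminant = (-10)^2 - 4*(-2216)
= 100 + 8864
= 8964

8964


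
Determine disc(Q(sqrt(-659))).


For K = Q(sqrt(d)) with d squarefree: disc(K) = d if d = 1 mod 4, and disc(K) = 4d if d = 2 or 3 mod 4.
Here d = -659, and d mod 4 = 1.
d = 1 mod 4 (O_K = Z[(1+sqrt(d))/2]), so disc(K) = d = -659

-659


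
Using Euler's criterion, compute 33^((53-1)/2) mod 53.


p = 53 is prime and the exponent is (p-1)/2 = 26, so by Euler's criterion 33^26 = (33/53) = +1 or -1 mod 53.
Compute by square-and-multiply:
  26 = 16 + 8 + 2 (binary 11010)
  Repeated squaring mod 53: 33^1 = 33, 33^2 = 29, 33^4 = 46, 33^8 = 49, 33^16 = 16
  33^26 = 33^16 * 33^8 * 33^2 = 16 * 49 * 29 mod 53
    16 * 49 = 784 = 42 mod 53
    42 * 29 = 1218 = 52 mod 53
  33^26 = 52 mod 53
Result 52 = p - 1 = -1 mod 53: 33 is a quadratic non-residue mod 53. As a residue in [0, p-1] the value is 52.
33^26 mod 53 = 52

52


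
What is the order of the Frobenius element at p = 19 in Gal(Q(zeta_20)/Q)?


The Frobenius at p in Gal(Q(zeta_n)/Q) = (Z/nZ)* is the class of p, so its order is ord_20(19), the smallest k >= 1 with 19^k = 1 mod 20.
n = 20 = 2^2 * 5, phi(20) = 8; the order divides phi(n).
Divisors of 8: 1, 2, 4, 8
Repeated squaring mod 20: 19^1 = 19, 19^2 = 1, 19^4 = 1, 19^8 = 1
Test divisors in increasing order:
  k=1: 19^1 = 19 mod 20
  k=2: 19^2 = 1 mod 20  <- first divisor giving 1
Order = 2

2


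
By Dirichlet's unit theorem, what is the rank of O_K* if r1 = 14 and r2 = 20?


By Dirichlet's unit theorem:
rank = r1 + r2 - 1
= 14 + 20 - 1
= 33

33


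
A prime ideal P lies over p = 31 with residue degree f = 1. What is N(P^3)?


N(P^a) = p^(a*f)
= 31^(3*1)
= 31^3
= 29791

29791


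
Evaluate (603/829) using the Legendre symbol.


p = 829 is prime, so compute (603/829) with the reciprocity algorithm (Jacobi-symbol steps: pull out 2s via (2/n), flip via reciprocity, reduce):
  reciprocity: (603/829) -> +(829/603)
  reduce: (226/603)
  pull out 2: (2/603) = -1  (since 603 mod 8 = 3)
  reciprocity: (113/603) -> +(603/113)
  reduce: (38/113)
  pull out 2: (2/113) = +1  (since 113 mod 8 = 1)
  reciprocity: (19/113) -> +(113/19)
  reduce: (18/19)
  pull out 2: (2/19) = -1  (since 19 mod 8 = 3)
  reciprocity: (9/19) -> +(19/9)
  reduce: (1/9)
  (1/9) = 1
Product of signs = 1
(603/829) = 1

1


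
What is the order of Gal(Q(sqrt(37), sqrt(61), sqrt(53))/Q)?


The 3 square roots of distinct primes are multiplicatively independent over Q,
so [K:Q] = 2^3 and Gal(K/Q) is isomorphic to (Z/2Z)^3.
|Gal| = 2^3 = 8

8


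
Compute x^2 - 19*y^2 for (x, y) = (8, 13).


x^2 - d*y^2
= 8^2 - 19*13^2
= 64 - 3211
= -3147

-3147


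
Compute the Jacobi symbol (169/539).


Compute (169/539) via quadratic reciprocity:
  reciprocity: (169/539) -> +(539/169)
  reduce: (32/169)
  pull out 2: (2/169) = +1  (since 169 mod 8 = 1)
  pull out 2: (2/169) = +1  (since 169 mod 8 = 1)
  pull out 2: (2/169) = +1  (since 169 mod 8 = 1)
  pull out 2: (2/169) = +1  (since 169 mod 8 = 1)
  pull out 2: (2/169) = +1  (since 169 mod 8 = 1)
  (1/169) = 1
Product of signs = 1

1


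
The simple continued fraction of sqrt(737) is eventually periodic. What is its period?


Run the CF algorithm for sqrt(737).
a_0 = floor(sqrt(737)) = 27; set m_0=0, q_0=1.
Recurrence: m' = q*a - m,  q' = (d - m'^2)/q,  a' = floor((a_0 + m')/q').
  step 1: m=27, q=8, a=6
  step 2: m=21, q=37, a=1
  step 3: m=16, q=13, a=3
  step 4: m=23, q=16, a=3
  step 5: m=25, q=7, a=7
  step 6: m=24, q=23, a=2
  step 7: m=22, q=11, a=4
  step 8: m=22, q=23, a=2
  step 9: m=24, q=7, a=7
  step 10: m=25, q=16, a=3
  step 11: m=23, q=13, a=3
  step 12: m=16, q=37, a=1
  step 13: m=21, q=8, a=6
  step 14: m=27, q=1, a=54
a_14 = 2*a_0 = 54, so the period closes here.
sqrt(737) = [27; 6, 1, 3, 3, 7, 2, 4, 2, 7, 3, 3, 1, 6, 54]
Period length = 14

14


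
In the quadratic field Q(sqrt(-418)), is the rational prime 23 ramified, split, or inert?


K = Q(sqrt(-418)). Since d mod 4 = 2, disc(K) = -1672.
Check p | disc: -1672 mod 23 = 7.
p does not divide disc. Compute Legendre symbol (d/p):
19^((23-1)/2) mod 23 = -1
(d/p) = -1, so p is inert: (p) stays prime with e=1, f=2, g=1.
Therefore p is inert.

inert


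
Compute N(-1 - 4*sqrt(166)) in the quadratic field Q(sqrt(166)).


N(a + b*sqrt(d)) = a^2 - d*b^2
= (-1)^2 - (166)*(-4)^2
= 1 - 2656
= -2655

-2655


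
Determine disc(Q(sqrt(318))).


For K = Q(sqrt(d)) with d squarefree: disc(K) = d if d = 1 mod 4, and disc(K) = 4d if d = 2 or 3 mod 4.
Here d = 318, and d mod 4 = 2.
d = 2 mod 4, not 1 (O_K = Z[sqrt(d)]), so disc(K) = 4d = 4 * (318) = 1272

1272


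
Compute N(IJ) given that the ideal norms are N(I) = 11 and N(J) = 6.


N(IJ) = N(I) * N(J)
= 11 * 6
= 66

66


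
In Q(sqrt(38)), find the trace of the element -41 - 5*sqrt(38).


Tr(a + b*sqrt(d)) = (a + b*sqrt(d)) + (a - b*sqrt(d)) = 2a
= 2 * (-41)
= -82

-82


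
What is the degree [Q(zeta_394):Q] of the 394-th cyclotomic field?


The degree equals Euler's totient phi(394).
394 = 2 * 197
phi(394) = 196

196


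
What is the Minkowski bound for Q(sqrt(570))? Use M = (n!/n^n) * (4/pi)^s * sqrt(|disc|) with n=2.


d = 570, d mod 4 = 2, so disc(K) = 4d = 2280; |disc(K)| = 2280
Real quadratic field, so n = 2, s = r2 = 0, r1 = 2
M = (n!/n^n) * (4/pi)^s * sqrt(|disc(K)|) = (2!/2^2) * (4/pi)^0 * sqrt(2280)
= 0.5 * 1.000000 * 47.749346
= 23.8747

23.8747


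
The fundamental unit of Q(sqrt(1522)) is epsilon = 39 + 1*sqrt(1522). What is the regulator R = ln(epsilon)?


epsilon = 39 + 1*sqrt(1522)
= 78.0128
R = ln(78.0128)
= 4.3569

4.3569


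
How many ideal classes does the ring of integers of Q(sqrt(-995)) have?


K = Q(sqrt(-995)). d mod 4 = 1, so D = disc(K) = d = -995
h(K) equals the number of primitive reduced positive-definite forms (a, b, c) = a*x^2 + b*x*y + c*y^2 with b^2 - 4ac = D,
where reduced means |b| <= a <= c, with b >= 0 whenever |b| = a or a = c, and primitive means gcd(a, b, c) = 1.
Reduced forces 3a^2 <= |D| = 995, so 1 <= a <= 18; b must have the parity of D, and c = (b^2 - D)/(4a) must be an integer >= a.
Enumerate a = 1..18, b in [-a, a]:
  a=1: (1, 1, 249)  [1]
  a=2: none
  a=3: (3, -1, 83), (3, 1, 83)  [2]
  a=4: none
  a=5: (5, 5, 51)  [1]
  a=6..8: none
  a=9: (9, -7, 29), (9, 7, 29)  [2]
  a=10..14: none
  a=15: (15, -5, 17), (15, 5, 17)  [2]
  a=16..18: none
Total reduced forms: 1 + 2 + 1 + 2 + 2 = 8
h = 8

8


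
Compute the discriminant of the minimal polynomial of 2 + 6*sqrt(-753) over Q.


The element 2 + 6*sqrt(-753) has minimal polynomial:
x^2 - 4*x + 27112
Discriminant = (-4)^2 - 4*(27112)
= 16 - 108448
= -108432

-108432


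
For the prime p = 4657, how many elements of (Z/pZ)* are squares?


For prime p, the number of non-zero quadratic residues is (p-1)/2.
= (4657-1)/2
= 2328

2328


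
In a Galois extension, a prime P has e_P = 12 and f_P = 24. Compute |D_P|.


|D_P| = e * f
= 12 * 24
= 288

288


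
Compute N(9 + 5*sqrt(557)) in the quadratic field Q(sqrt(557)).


N(a + b*sqrt(d)) = a^2 - d*b^2
= (9)^2 - (557)*(5)^2
= 81 - 13925
= -13844

-13844


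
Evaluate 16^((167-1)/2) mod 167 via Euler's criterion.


p = 167 is prime and the exponent is (p-1)/2 = 83, so by Euler's criterion 16^83 = (16/167) = +1 or -1 mod 167.
Compute by square-and-multiply:
  83 = 64 + 16 + 2 + 1 (binary 1010011)
  Repeated squaring mod 167: 16^1 = 16, 16^2 = 89, 16^4 = 72, 16^8 = 7, 16^16 = 49, 16^32 = 63, 16^64 = 128
  16^83 = 16^64 * 16^16 * 16^2 * 16^1 = 128 * 49 * 89 * 16 mod 167
    128 * 49 = 6272 = 93 mod 167
    93 * 89 = 8277 = 94 mod 167
    94 * 16 = 1504 = 1 mod 167
  16^83 = 1 mod 167
Result 1: 16 is a quadratic residue mod 167.
16^83 mod 167 = 1

1


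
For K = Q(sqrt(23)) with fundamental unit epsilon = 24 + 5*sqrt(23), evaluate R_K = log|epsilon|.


epsilon = 24 + 5*sqrt(23)
= 47.9792
R = ln(47.9792)
= 3.8708

3.8708


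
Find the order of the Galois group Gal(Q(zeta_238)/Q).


|Gal(Q(zeta_238)/Q)| = phi(238)
= 96

96


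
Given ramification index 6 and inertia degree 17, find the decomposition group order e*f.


|D_P| = e * f
= 6 * 17
= 102

102


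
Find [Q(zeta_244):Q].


The degree equals Euler's totient phi(244).
244 = 2^2 * 61
phi(244) = 120

120


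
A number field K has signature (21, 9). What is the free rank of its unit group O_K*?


By Dirichlet's unit theorem:
rank = r1 + r2 - 1
= 21 + 9 - 1
= 29

29


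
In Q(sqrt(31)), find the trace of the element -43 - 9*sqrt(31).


Tr(a + b*sqrt(d)) = (a + b*sqrt(d)) + (a - b*sqrt(d)) = 2a
= 2 * (-43)
= -86

-86


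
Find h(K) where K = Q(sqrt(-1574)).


K = Q(sqrt(-1574)). d mod 4 = 2, so D = disc(K) = 4d = -6296
h(K) equals the number of primitive reduced positive-definite forms (a, b, c) = a*x^2 + b*x*y + c*y^2 with b^2 - 4ac = D,
where reduced means |b| <= a <= c, with b >= 0 whenever |b| = a or a = c, and primitive means gcd(a, b, c) = 1.
Reduced forces 3a^2 <= |D| = 6296, so 1 <= a <= 45; b must have the parity of D, and c = (b^2 - D)/(4a) must be an integer >= a.
Enumerate a = 1..45, b in [-a, a]:
  a=1: (1, 0, 1574)  [1]
  a=2: (2, 0, 787)  [1]
  a=3: (3, -2, 525), (3, 2, 525)  [2]
  a=4: none
  a=5: (5, -2, 315), (5, 2, 315)  [2]
  a=6: (6, -4, 263), (6, 4, 263)  [2]
  a=7: (7, -2, 225), (7, 2, 225)  [2]
  a=8: none
  a=9: (9, -2, 175), (9, 2, 175)  [2]
  a=10: (10, -8, 159), (10, 8, 159)  [2]
  a=11..12: none
  a=13: (13, -10, 123), (13, 10, 123)  [2]
  a=14: (14, -12, 115), (14, 12, 115)  [2]
  a=15: (15, -8, 106), (15, -2, 105), (15, 2, 105), (15, 8, 106)  [4]
  a=16..17: none
  a=18: (18, -16, 91), (18, 16, 91)  [2]
  a=19..20: none
  a=21: (21, -16, 78), (21, -2, 75), (21, 2, 75), (21, 16, 78)  [4]
  a=22: none
  a=23: (23, -12, 70), (23, 12, 70)  [2]
  a=24: none
  a=25: (25, -2, 63), (25, 2, 63)  [2]
  a=26: (26, -16, 63), (26, 16, 63)  [2]
  a=27: (27, -20, 62), (27, 20, 62)  [2]
  a=28..29: none
  a=30: (30, -28, 59), (30, -8, 53), (30, 8, 53), (30, 28, 59)  [4]
  a=31: (31, -20, 54), (31, 20, 54)  [2]
  a=32..34: none
  a=35: (35, -12, 46), (35, -2, 45), (35, 2, 45), (35, 12, 46)  [4]
  a=36..38: none
  a=39: (39, -16, 42), (39, -10, 41), (39, 10, 41), (39, 16, 42)  [4]
  a=40..41: none
  a=42: (42, -40, 47), (42, 40, 47)  [2]
  a=43: (43, -38, 45), (43, 38, 45)  [2]
  a=44..45: none
Total reduced forms: 1 + 1 + 2 + 2 + 2 + 2 + 2 + 2 + 2 + 2 + 4 + 2 + 4 + 2 + 2 + 2 + 2 + 4 + 2 + 4 + 4 + 2 + 2 = 54
h = 54

54


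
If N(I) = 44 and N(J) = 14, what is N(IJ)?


N(IJ) = N(I) * N(J)
= 44 * 14
= 616

616


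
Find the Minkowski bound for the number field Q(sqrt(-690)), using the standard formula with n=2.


d = -690, d mod 4 = 2, so disc(K) = 4d = -2760; |disc(K)| = 2760
Imaginary quadratic field, so n = 2, s = r2 = 1, r1 = 0
M = (n!/n^n) * (4/pi)^s * sqrt(|disc(K)|) = (2!/2^2) * (4/pi)^1 * sqrt(2760)
= 0.5 * 1.273240 * 52.535702
= 33.4453

33.4453


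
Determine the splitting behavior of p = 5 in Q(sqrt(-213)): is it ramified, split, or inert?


K = Q(sqrt(-213)). Since d mod 4 = 3, disc(K) = -852.
Check p | disc: -852 mod 5 = 3.
p does not divide disc. Compute Legendre symbol (d/p):
2^((5-1)/2) mod 5 = -1
(d/p) = -1, so p is inert: (p) stays prime with e=1, f=2, g=1.
Therefore p is inert.

inert


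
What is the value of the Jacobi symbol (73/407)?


Compute (73/407) via quadratic reciprocity:
  reciprocity: (73/407) -> +(407/73)
  reduce: (42/73)
  pull out 2: (2/73) = +1  (since 73 mod 8 = 1)
  reciprocity: (21/73) -> +(73/21)
  reduce: (10/21)
  pull out 2: (2/21) = -1  (since 21 mod 8 = 5)
  reciprocity: (5/21) -> +(21/5)
  reduce: (1/5)
  (1/5) = 1
Product of signs = -1

-1


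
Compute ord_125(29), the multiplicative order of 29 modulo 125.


We want ord_125(29), the smallest k >= 1 with 29^k = 1 mod 125.
n = 125 = 5^3, phi(125) = 100; the order divides phi(n).
Divisors of 100: 1, 2, 4, 5, 10, 20, 25, 50, 100
Repeated squaring mod 125: 29^1 = 29, 29^2 = 91, 29^4 = 31, 29^8 = 86, 29^16 = 21, 29^32 = 66, 29^64 = 106
Test divisors in increasing order:
  k=1: 29^1 = 29 mod 125
  k=2: 29^2 = 91 mod 125
  k=4: 29^4 = 31 mod 125
  k=5: 29^5 = 31 * 29 = 24 mod 125
  k=10: 29^10 = 86 * 91 = 76 mod 125
  k=20: 29^20 = 21 * 31 = 26 mod 125
  k=25: 29^25 = 21 * 86 * 29 = 124 mod 125
  k=50: 29^50 = 66 * 21 * 91 = 1 mod 125  <- first divisor giving 1
Order = 50

50
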